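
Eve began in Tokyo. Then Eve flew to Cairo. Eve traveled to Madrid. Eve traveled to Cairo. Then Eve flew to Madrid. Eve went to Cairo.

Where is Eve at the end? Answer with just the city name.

Answer: Cairo

Derivation:
Tracking Eve's location:
Start: Eve is in Tokyo.
After move 1: Tokyo -> Cairo. Eve is in Cairo.
After move 2: Cairo -> Madrid. Eve is in Madrid.
After move 3: Madrid -> Cairo. Eve is in Cairo.
After move 4: Cairo -> Madrid. Eve is in Madrid.
After move 5: Madrid -> Cairo. Eve is in Cairo.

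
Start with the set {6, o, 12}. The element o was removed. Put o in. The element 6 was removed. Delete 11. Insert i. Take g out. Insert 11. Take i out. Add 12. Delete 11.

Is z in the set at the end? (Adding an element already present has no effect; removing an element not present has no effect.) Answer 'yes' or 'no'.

Tracking the set through each operation:
Start: {12, 6, o}
Event 1 (remove o): removed. Set: {12, 6}
Event 2 (add o): added. Set: {12, 6, o}
Event 3 (remove 6): removed. Set: {12, o}
Event 4 (remove 11): not present, no change. Set: {12, o}
Event 5 (add i): added. Set: {12, i, o}
Event 6 (remove g): not present, no change. Set: {12, i, o}
Event 7 (add 11): added. Set: {11, 12, i, o}
Event 8 (remove i): removed. Set: {11, 12, o}
Event 9 (add 12): already present, no change. Set: {11, 12, o}
Event 10 (remove 11): removed. Set: {12, o}

Final set: {12, o} (size 2)
z is NOT in the final set.

Answer: no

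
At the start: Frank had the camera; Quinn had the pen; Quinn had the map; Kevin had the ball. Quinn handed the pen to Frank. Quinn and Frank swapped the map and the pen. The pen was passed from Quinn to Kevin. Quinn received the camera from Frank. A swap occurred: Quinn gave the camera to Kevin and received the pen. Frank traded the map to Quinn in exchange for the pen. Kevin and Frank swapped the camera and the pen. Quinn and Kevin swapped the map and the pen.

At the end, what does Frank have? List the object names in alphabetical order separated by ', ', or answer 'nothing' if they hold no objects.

Tracking all object holders:
Start: camera:Frank, pen:Quinn, map:Quinn, ball:Kevin
Event 1 (give pen: Quinn -> Frank). State: camera:Frank, pen:Frank, map:Quinn, ball:Kevin
Event 2 (swap map<->pen: now map:Frank, pen:Quinn). State: camera:Frank, pen:Quinn, map:Frank, ball:Kevin
Event 3 (give pen: Quinn -> Kevin). State: camera:Frank, pen:Kevin, map:Frank, ball:Kevin
Event 4 (give camera: Frank -> Quinn). State: camera:Quinn, pen:Kevin, map:Frank, ball:Kevin
Event 5 (swap camera<->pen: now camera:Kevin, pen:Quinn). State: camera:Kevin, pen:Quinn, map:Frank, ball:Kevin
Event 6 (swap map<->pen: now map:Quinn, pen:Frank). State: camera:Kevin, pen:Frank, map:Quinn, ball:Kevin
Event 7 (swap camera<->pen: now camera:Frank, pen:Kevin). State: camera:Frank, pen:Kevin, map:Quinn, ball:Kevin
Event 8 (swap map<->pen: now map:Kevin, pen:Quinn). State: camera:Frank, pen:Quinn, map:Kevin, ball:Kevin

Final state: camera:Frank, pen:Quinn, map:Kevin, ball:Kevin
Frank holds: camera.

Answer: camera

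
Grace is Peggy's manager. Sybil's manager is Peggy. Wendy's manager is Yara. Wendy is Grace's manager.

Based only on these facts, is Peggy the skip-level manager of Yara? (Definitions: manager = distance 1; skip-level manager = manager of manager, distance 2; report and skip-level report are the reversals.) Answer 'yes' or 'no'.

Answer: no

Derivation:
Reconstructing the manager chain from the given facts:
  Yara -> Wendy -> Grace -> Peggy -> Sybil
(each arrow means 'manager of the next')
Positions in the chain (0 = top):
  position of Yara: 0
  position of Wendy: 1
  position of Grace: 2
  position of Peggy: 3
  position of Sybil: 4

Peggy is at position 3, Yara is at position 0; signed distance (j - i) = -3.
'skip-level manager' requires j - i = 2. Actual distance is -3, so the relation does NOT hold.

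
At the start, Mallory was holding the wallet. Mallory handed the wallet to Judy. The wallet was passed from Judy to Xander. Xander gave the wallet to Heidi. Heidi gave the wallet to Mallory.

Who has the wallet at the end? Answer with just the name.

Answer: Mallory

Derivation:
Tracking the wallet through each event:
Start: Mallory has the wallet.
After event 1: Judy has the wallet.
After event 2: Xander has the wallet.
After event 3: Heidi has the wallet.
After event 4: Mallory has the wallet.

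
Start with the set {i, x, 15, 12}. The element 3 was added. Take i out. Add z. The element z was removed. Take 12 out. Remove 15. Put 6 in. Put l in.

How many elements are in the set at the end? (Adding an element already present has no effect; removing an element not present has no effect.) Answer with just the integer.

Tracking the set through each operation:
Start: {12, 15, i, x}
Event 1 (add 3): added. Set: {12, 15, 3, i, x}
Event 2 (remove i): removed. Set: {12, 15, 3, x}
Event 3 (add z): added. Set: {12, 15, 3, x, z}
Event 4 (remove z): removed. Set: {12, 15, 3, x}
Event 5 (remove 12): removed. Set: {15, 3, x}
Event 6 (remove 15): removed. Set: {3, x}
Event 7 (add 6): added. Set: {3, 6, x}
Event 8 (add l): added. Set: {3, 6, l, x}

Final set: {3, 6, l, x} (size 4)

Answer: 4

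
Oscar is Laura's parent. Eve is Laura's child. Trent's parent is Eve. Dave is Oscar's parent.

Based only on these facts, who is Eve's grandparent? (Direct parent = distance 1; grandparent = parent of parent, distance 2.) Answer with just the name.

Reconstructing the parent chain from the given facts:
  Dave -> Oscar -> Laura -> Eve -> Trent
(each arrow means 'parent of the next')
Positions in the chain (0 = top):
  position of Dave: 0
  position of Oscar: 1
  position of Laura: 2
  position of Eve: 3
  position of Trent: 4

Eve is at position 3; the grandparent is 2 steps up the chain, i.e. position 1: Oscar.

Answer: Oscar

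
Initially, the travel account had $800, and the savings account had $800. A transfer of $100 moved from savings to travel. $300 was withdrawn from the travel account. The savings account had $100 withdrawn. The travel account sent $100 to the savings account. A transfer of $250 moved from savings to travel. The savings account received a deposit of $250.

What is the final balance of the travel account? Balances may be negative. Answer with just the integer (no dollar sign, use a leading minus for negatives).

Answer: 750

Derivation:
Tracking account balances step by step:
Start: travel=800, savings=800
Event 1 (transfer 100 savings -> travel): savings: 800 - 100 = 700, travel: 800 + 100 = 900. Balances: travel=900, savings=700
Event 2 (withdraw 300 from travel): travel: 900 - 300 = 600. Balances: travel=600, savings=700
Event 3 (withdraw 100 from savings): savings: 700 - 100 = 600. Balances: travel=600, savings=600
Event 4 (transfer 100 travel -> savings): travel: 600 - 100 = 500, savings: 600 + 100 = 700. Balances: travel=500, savings=700
Event 5 (transfer 250 savings -> travel): savings: 700 - 250 = 450, travel: 500 + 250 = 750. Balances: travel=750, savings=450
Event 6 (deposit 250 to savings): savings: 450 + 250 = 700. Balances: travel=750, savings=700

Final balance of travel: 750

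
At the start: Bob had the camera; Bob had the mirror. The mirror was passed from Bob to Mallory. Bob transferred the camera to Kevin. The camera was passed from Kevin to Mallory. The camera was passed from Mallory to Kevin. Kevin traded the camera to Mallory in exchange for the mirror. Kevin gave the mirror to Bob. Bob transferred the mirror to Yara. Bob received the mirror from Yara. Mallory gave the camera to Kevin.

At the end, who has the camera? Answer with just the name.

Tracking all object holders:
Start: camera:Bob, mirror:Bob
Event 1 (give mirror: Bob -> Mallory). State: camera:Bob, mirror:Mallory
Event 2 (give camera: Bob -> Kevin). State: camera:Kevin, mirror:Mallory
Event 3 (give camera: Kevin -> Mallory). State: camera:Mallory, mirror:Mallory
Event 4 (give camera: Mallory -> Kevin). State: camera:Kevin, mirror:Mallory
Event 5 (swap camera<->mirror: now camera:Mallory, mirror:Kevin). State: camera:Mallory, mirror:Kevin
Event 6 (give mirror: Kevin -> Bob). State: camera:Mallory, mirror:Bob
Event 7 (give mirror: Bob -> Yara). State: camera:Mallory, mirror:Yara
Event 8 (give mirror: Yara -> Bob). State: camera:Mallory, mirror:Bob
Event 9 (give camera: Mallory -> Kevin). State: camera:Kevin, mirror:Bob

Final state: camera:Kevin, mirror:Bob
The camera is held by Kevin.

Answer: Kevin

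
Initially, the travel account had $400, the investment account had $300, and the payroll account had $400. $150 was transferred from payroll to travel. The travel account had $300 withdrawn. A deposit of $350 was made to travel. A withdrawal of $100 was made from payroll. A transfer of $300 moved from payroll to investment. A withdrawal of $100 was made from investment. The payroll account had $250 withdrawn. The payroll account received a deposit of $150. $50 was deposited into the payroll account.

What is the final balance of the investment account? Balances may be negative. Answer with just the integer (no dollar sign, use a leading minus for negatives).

Tracking account balances step by step:
Start: travel=400, investment=300, payroll=400
Event 1 (transfer 150 payroll -> travel): payroll: 400 - 150 = 250, travel: 400 + 150 = 550. Balances: travel=550, investment=300, payroll=250
Event 2 (withdraw 300 from travel): travel: 550 - 300 = 250. Balances: travel=250, investment=300, payroll=250
Event 3 (deposit 350 to travel): travel: 250 + 350 = 600. Balances: travel=600, investment=300, payroll=250
Event 4 (withdraw 100 from payroll): payroll: 250 - 100 = 150. Balances: travel=600, investment=300, payroll=150
Event 5 (transfer 300 payroll -> investment): payroll: 150 - 300 = -150, investment: 300 + 300 = 600. Balances: travel=600, investment=600, payroll=-150
Event 6 (withdraw 100 from investment): investment: 600 - 100 = 500. Balances: travel=600, investment=500, payroll=-150
Event 7 (withdraw 250 from payroll): payroll: -150 - 250 = -400. Balances: travel=600, investment=500, payroll=-400
Event 8 (deposit 150 to payroll): payroll: -400 + 150 = -250. Balances: travel=600, investment=500, payroll=-250
Event 9 (deposit 50 to payroll): payroll: -250 + 50 = -200. Balances: travel=600, investment=500, payroll=-200

Final balance of investment: 500

Answer: 500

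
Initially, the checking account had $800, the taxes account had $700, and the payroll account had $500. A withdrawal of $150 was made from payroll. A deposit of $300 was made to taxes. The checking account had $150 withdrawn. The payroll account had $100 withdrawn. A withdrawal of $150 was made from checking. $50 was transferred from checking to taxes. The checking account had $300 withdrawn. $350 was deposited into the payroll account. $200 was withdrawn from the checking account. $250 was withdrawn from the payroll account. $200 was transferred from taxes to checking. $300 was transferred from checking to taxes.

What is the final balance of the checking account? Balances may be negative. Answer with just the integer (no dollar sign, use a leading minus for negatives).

Tracking account balances step by step:
Start: checking=800, taxes=700, payroll=500
Event 1 (withdraw 150 from payroll): payroll: 500 - 150 = 350. Balances: checking=800, taxes=700, payroll=350
Event 2 (deposit 300 to taxes): taxes: 700 + 300 = 1000. Balances: checking=800, taxes=1000, payroll=350
Event 3 (withdraw 150 from checking): checking: 800 - 150 = 650. Balances: checking=650, taxes=1000, payroll=350
Event 4 (withdraw 100 from payroll): payroll: 350 - 100 = 250. Balances: checking=650, taxes=1000, payroll=250
Event 5 (withdraw 150 from checking): checking: 650 - 150 = 500. Balances: checking=500, taxes=1000, payroll=250
Event 6 (transfer 50 checking -> taxes): checking: 500 - 50 = 450, taxes: 1000 + 50 = 1050. Balances: checking=450, taxes=1050, payroll=250
Event 7 (withdraw 300 from checking): checking: 450 - 300 = 150. Balances: checking=150, taxes=1050, payroll=250
Event 8 (deposit 350 to payroll): payroll: 250 + 350 = 600. Balances: checking=150, taxes=1050, payroll=600
Event 9 (withdraw 200 from checking): checking: 150 - 200 = -50. Balances: checking=-50, taxes=1050, payroll=600
Event 10 (withdraw 250 from payroll): payroll: 600 - 250 = 350. Balances: checking=-50, taxes=1050, payroll=350
Event 11 (transfer 200 taxes -> checking): taxes: 1050 - 200 = 850, checking: -50 + 200 = 150. Balances: checking=150, taxes=850, payroll=350
Event 12 (transfer 300 checking -> taxes): checking: 150 - 300 = -150, taxes: 850 + 300 = 1150. Balances: checking=-150, taxes=1150, payroll=350

Final balance of checking: -150

Answer: -150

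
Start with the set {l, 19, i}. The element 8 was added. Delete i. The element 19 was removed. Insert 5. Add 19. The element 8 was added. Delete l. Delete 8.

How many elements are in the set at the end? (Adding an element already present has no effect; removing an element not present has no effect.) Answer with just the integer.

Answer: 2

Derivation:
Tracking the set through each operation:
Start: {19, i, l}
Event 1 (add 8): added. Set: {19, 8, i, l}
Event 2 (remove i): removed. Set: {19, 8, l}
Event 3 (remove 19): removed. Set: {8, l}
Event 4 (add 5): added. Set: {5, 8, l}
Event 5 (add 19): added. Set: {19, 5, 8, l}
Event 6 (add 8): already present, no change. Set: {19, 5, 8, l}
Event 7 (remove l): removed. Set: {19, 5, 8}
Event 8 (remove 8): removed. Set: {19, 5}

Final set: {19, 5} (size 2)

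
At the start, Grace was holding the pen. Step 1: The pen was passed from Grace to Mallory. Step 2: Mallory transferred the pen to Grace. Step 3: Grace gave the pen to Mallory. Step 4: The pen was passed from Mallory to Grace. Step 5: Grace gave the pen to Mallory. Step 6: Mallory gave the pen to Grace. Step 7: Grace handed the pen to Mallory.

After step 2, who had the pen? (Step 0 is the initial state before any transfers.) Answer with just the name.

Tracking the pen holder through step 2:
After step 0 (start): Grace
After step 1: Mallory
After step 2: Grace

At step 2, the holder is Grace.

Answer: Grace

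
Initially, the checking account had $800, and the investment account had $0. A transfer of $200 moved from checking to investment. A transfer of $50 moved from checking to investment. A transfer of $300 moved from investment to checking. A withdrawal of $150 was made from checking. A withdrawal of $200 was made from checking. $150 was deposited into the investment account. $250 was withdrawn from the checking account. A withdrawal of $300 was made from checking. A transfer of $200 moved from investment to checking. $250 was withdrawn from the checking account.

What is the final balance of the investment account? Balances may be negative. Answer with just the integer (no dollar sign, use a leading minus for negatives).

Answer: -100

Derivation:
Tracking account balances step by step:
Start: checking=800, investment=0
Event 1 (transfer 200 checking -> investment): checking: 800 - 200 = 600, investment: 0 + 200 = 200. Balances: checking=600, investment=200
Event 2 (transfer 50 checking -> investment): checking: 600 - 50 = 550, investment: 200 + 50 = 250. Balances: checking=550, investment=250
Event 3 (transfer 300 investment -> checking): investment: 250 - 300 = -50, checking: 550 + 300 = 850. Balances: checking=850, investment=-50
Event 4 (withdraw 150 from checking): checking: 850 - 150 = 700. Balances: checking=700, investment=-50
Event 5 (withdraw 200 from checking): checking: 700 - 200 = 500. Balances: checking=500, investment=-50
Event 6 (deposit 150 to investment): investment: -50 + 150 = 100. Balances: checking=500, investment=100
Event 7 (withdraw 250 from checking): checking: 500 - 250 = 250. Balances: checking=250, investment=100
Event 8 (withdraw 300 from checking): checking: 250 - 300 = -50. Balances: checking=-50, investment=100
Event 9 (transfer 200 investment -> checking): investment: 100 - 200 = -100, checking: -50 + 200 = 150. Balances: checking=150, investment=-100
Event 10 (withdraw 250 from checking): checking: 150 - 250 = -100. Balances: checking=-100, investment=-100

Final balance of investment: -100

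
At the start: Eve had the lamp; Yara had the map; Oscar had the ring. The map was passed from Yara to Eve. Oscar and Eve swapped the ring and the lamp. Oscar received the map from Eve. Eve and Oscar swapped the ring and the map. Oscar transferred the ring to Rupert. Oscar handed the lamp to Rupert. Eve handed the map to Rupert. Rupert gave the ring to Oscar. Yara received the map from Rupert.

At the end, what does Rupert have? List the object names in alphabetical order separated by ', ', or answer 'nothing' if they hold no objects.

Answer: lamp

Derivation:
Tracking all object holders:
Start: lamp:Eve, map:Yara, ring:Oscar
Event 1 (give map: Yara -> Eve). State: lamp:Eve, map:Eve, ring:Oscar
Event 2 (swap ring<->lamp: now ring:Eve, lamp:Oscar). State: lamp:Oscar, map:Eve, ring:Eve
Event 3 (give map: Eve -> Oscar). State: lamp:Oscar, map:Oscar, ring:Eve
Event 4 (swap ring<->map: now ring:Oscar, map:Eve). State: lamp:Oscar, map:Eve, ring:Oscar
Event 5 (give ring: Oscar -> Rupert). State: lamp:Oscar, map:Eve, ring:Rupert
Event 6 (give lamp: Oscar -> Rupert). State: lamp:Rupert, map:Eve, ring:Rupert
Event 7 (give map: Eve -> Rupert). State: lamp:Rupert, map:Rupert, ring:Rupert
Event 8 (give ring: Rupert -> Oscar). State: lamp:Rupert, map:Rupert, ring:Oscar
Event 9 (give map: Rupert -> Yara). State: lamp:Rupert, map:Yara, ring:Oscar

Final state: lamp:Rupert, map:Yara, ring:Oscar
Rupert holds: lamp.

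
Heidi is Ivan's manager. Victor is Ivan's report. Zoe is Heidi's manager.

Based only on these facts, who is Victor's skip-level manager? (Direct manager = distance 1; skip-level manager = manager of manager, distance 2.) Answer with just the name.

Reconstructing the manager chain from the given facts:
  Zoe -> Heidi -> Ivan -> Victor
(each arrow means 'manager of the next')
Positions in the chain (0 = top):
  position of Zoe: 0
  position of Heidi: 1
  position of Ivan: 2
  position of Victor: 3

Victor is at position 3; the skip-level manager is 2 steps up the chain, i.e. position 1: Heidi.

Answer: Heidi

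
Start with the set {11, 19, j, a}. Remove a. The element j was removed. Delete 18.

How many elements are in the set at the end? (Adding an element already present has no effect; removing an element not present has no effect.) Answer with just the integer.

Tracking the set through each operation:
Start: {11, 19, a, j}
Event 1 (remove a): removed. Set: {11, 19, j}
Event 2 (remove j): removed. Set: {11, 19}
Event 3 (remove 18): not present, no change. Set: {11, 19}

Final set: {11, 19} (size 2)

Answer: 2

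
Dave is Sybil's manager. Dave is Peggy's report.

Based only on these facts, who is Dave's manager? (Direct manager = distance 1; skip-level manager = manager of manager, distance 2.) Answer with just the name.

Answer: Peggy

Derivation:
Reconstructing the manager chain from the given facts:
  Peggy -> Dave -> Sybil
(each arrow means 'manager of the next')
Positions in the chain (0 = top):
  position of Peggy: 0
  position of Dave: 1
  position of Sybil: 2

Dave is at position 1; the manager is 1 step up the chain, i.e. position 0: Peggy.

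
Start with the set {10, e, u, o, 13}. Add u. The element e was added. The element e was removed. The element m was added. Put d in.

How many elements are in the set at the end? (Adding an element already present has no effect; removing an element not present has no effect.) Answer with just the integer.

Tracking the set through each operation:
Start: {10, 13, e, o, u}
Event 1 (add u): already present, no change. Set: {10, 13, e, o, u}
Event 2 (add e): already present, no change. Set: {10, 13, e, o, u}
Event 3 (remove e): removed. Set: {10, 13, o, u}
Event 4 (add m): added. Set: {10, 13, m, o, u}
Event 5 (add d): added. Set: {10, 13, d, m, o, u}

Final set: {10, 13, d, m, o, u} (size 6)

Answer: 6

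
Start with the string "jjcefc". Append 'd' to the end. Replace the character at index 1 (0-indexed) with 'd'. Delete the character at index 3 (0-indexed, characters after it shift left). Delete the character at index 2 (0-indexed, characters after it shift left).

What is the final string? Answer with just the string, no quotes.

Applying each edit step by step:
Start: "jjcefc"
Op 1 (append 'd'): "jjcefc" -> "jjcefcd"
Op 2 (replace idx 1: 'j' -> 'd'): "jjcefcd" -> "jdcefcd"
Op 3 (delete idx 3 = 'e'): "jdcefcd" -> "jdcfcd"
Op 4 (delete idx 2 = 'c'): "jdcfcd" -> "jdfcd"

Answer: jdfcd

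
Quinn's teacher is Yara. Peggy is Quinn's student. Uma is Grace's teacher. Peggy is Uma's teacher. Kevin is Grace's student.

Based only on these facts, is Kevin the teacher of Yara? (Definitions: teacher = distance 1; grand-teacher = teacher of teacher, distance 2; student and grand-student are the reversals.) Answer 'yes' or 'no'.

Reconstructing the teacher chain from the given facts:
  Yara -> Quinn -> Peggy -> Uma -> Grace -> Kevin
(each arrow means 'teacher of the next')
Positions in the chain (0 = top):
  position of Yara: 0
  position of Quinn: 1
  position of Peggy: 2
  position of Uma: 3
  position of Grace: 4
  position of Kevin: 5

Kevin is at position 5, Yara is at position 0; signed distance (j - i) = -5.
'teacher' requires j - i = 1. Actual distance is -5, so the relation does NOT hold.

Answer: no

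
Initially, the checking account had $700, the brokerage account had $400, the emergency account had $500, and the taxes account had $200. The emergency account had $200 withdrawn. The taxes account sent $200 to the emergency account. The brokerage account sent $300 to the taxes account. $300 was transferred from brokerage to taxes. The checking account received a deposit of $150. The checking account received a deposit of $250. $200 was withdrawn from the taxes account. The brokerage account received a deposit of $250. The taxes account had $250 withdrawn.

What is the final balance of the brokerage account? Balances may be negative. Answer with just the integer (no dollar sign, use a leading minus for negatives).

Tracking account balances step by step:
Start: checking=700, brokerage=400, emergency=500, taxes=200
Event 1 (withdraw 200 from emergency): emergency: 500 - 200 = 300. Balances: checking=700, brokerage=400, emergency=300, taxes=200
Event 2 (transfer 200 taxes -> emergency): taxes: 200 - 200 = 0, emergency: 300 + 200 = 500. Balances: checking=700, brokerage=400, emergency=500, taxes=0
Event 3 (transfer 300 brokerage -> taxes): brokerage: 400 - 300 = 100, taxes: 0 + 300 = 300. Balances: checking=700, brokerage=100, emergency=500, taxes=300
Event 4 (transfer 300 brokerage -> taxes): brokerage: 100 - 300 = -200, taxes: 300 + 300 = 600. Balances: checking=700, brokerage=-200, emergency=500, taxes=600
Event 5 (deposit 150 to checking): checking: 700 + 150 = 850. Balances: checking=850, brokerage=-200, emergency=500, taxes=600
Event 6 (deposit 250 to checking): checking: 850 + 250 = 1100. Balances: checking=1100, brokerage=-200, emergency=500, taxes=600
Event 7 (withdraw 200 from taxes): taxes: 600 - 200 = 400. Balances: checking=1100, brokerage=-200, emergency=500, taxes=400
Event 8 (deposit 250 to brokerage): brokerage: -200 + 250 = 50. Balances: checking=1100, brokerage=50, emergency=500, taxes=400
Event 9 (withdraw 250 from taxes): taxes: 400 - 250 = 150. Balances: checking=1100, brokerage=50, emergency=500, taxes=150

Final balance of brokerage: 50

Answer: 50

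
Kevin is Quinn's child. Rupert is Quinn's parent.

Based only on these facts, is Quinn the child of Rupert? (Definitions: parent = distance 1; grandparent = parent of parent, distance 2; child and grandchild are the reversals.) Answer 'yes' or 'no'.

Reconstructing the parent chain from the given facts:
  Rupert -> Quinn -> Kevin
(each arrow means 'parent of the next')
Positions in the chain (0 = top):
  position of Rupert: 0
  position of Quinn: 1
  position of Kevin: 2

Quinn is at position 1, Rupert is at position 0; signed distance (j - i) = -1.
'child' requires j - i = -1. Actual distance is -1, so the relation HOLDS.

Answer: yes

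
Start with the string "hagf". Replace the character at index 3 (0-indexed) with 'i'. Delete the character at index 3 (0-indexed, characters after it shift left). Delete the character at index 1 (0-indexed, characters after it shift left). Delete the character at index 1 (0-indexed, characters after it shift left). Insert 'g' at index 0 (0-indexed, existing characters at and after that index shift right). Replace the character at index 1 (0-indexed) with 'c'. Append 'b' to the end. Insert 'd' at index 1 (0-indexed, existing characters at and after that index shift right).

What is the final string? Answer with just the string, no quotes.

Answer: gdcb

Derivation:
Applying each edit step by step:
Start: "hagf"
Op 1 (replace idx 3: 'f' -> 'i'): "hagf" -> "hagi"
Op 2 (delete idx 3 = 'i'): "hagi" -> "hag"
Op 3 (delete idx 1 = 'a'): "hag" -> "hg"
Op 4 (delete idx 1 = 'g'): "hg" -> "h"
Op 5 (insert 'g' at idx 0): "h" -> "gh"
Op 6 (replace idx 1: 'h' -> 'c'): "gh" -> "gc"
Op 7 (append 'b'): "gc" -> "gcb"
Op 8 (insert 'd' at idx 1): "gcb" -> "gdcb"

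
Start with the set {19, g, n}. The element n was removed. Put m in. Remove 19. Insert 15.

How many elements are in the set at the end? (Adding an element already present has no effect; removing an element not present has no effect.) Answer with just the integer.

Answer: 3

Derivation:
Tracking the set through each operation:
Start: {19, g, n}
Event 1 (remove n): removed. Set: {19, g}
Event 2 (add m): added. Set: {19, g, m}
Event 3 (remove 19): removed. Set: {g, m}
Event 4 (add 15): added. Set: {15, g, m}

Final set: {15, g, m} (size 3)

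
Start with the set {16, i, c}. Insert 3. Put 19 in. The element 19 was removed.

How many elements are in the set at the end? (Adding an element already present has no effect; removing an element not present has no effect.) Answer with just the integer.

Answer: 4

Derivation:
Tracking the set through each operation:
Start: {16, c, i}
Event 1 (add 3): added. Set: {16, 3, c, i}
Event 2 (add 19): added. Set: {16, 19, 3, c, i}
Event 3 (remove 19): removed. Set: {16, 3, c, i}

Final set: {16, 3, c, i} (size 4)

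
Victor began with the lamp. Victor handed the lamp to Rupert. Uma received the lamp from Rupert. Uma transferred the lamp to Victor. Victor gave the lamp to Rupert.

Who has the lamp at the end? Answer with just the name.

Answer: Rupert

Derivation:
Tracking the lamp through each event:
Start: Victor has the lamp.
After event 1: Rupert has the lamp.
After event 2: Uma has the lamp.
After event 3: Victor has the lamp.
After event 4: Rupert has the lamp.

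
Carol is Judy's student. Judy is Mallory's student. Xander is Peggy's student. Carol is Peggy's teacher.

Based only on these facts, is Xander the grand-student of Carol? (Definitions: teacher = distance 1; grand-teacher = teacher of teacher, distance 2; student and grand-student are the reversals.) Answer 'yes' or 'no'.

Reconstructing the teacher chain from the given facts:
  Mallory -> Judy -> Carol -> Peggy -> Xander
(each arrow means 'teacher of the next')
Positions in the chain (0 = top):
  position of Mallory: 0
  position of Judy: 1
  position of Carol: 2
  position of Peggy: 3
  position of Xander: 4

Xander is at position 4, Carol is at position 2; signed distance (j - i) = -2.
'grand-student' requires j - i = -2. Actual distance is -2, so the relation HOLDS.

Answer: yes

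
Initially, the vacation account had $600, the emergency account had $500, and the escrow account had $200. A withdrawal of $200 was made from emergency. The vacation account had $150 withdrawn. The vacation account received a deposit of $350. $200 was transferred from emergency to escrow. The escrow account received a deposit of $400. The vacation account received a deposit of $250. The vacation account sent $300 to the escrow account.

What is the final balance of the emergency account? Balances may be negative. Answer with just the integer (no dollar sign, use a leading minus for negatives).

Tracking account balances step by step:
Start: vacation=600, emergency=500, escrow=200
Event 1 (withdraw 200 from emergency): emergency: 500 - 200 = 300. Balances: vacation=600, emergency=300, escrow=200
Event 2 (withdraw 150 from vacation): vacation: 600 - 150 = 450. Balances: vacation=450, emergency=300, escrow=200
Event 3 (deposit 350 to vacation): vacation: 450 + 350 = 800. Balances: vacation=800, emergency=300, escrow=200
Event 4 (transfer 200 emergency -> escrow): emergency: 300 - 200 = 100, escrow: 200 + 200 = 400. Balances: vacation=800, emergency=100, escrow=400
Event 5 (deposit 400 to escrow): escrow: 400 + 400 = 800. Balances: vacation=800, emergency=100, escrow=800
Event 6 (deposit 250 to vacation): vacation: 800 + 250 = 1050. Balances: vacation=1050, emergency=100, escrow=800
Event 7 (transfer 300 vacation -> escrow): vacation: 1050 - 300 = 750, escrow: 800 + 300 = 1100. Balances: vacation=750, emergency=100, escrow=1100

Final balance of emergency: 100

Answer: 100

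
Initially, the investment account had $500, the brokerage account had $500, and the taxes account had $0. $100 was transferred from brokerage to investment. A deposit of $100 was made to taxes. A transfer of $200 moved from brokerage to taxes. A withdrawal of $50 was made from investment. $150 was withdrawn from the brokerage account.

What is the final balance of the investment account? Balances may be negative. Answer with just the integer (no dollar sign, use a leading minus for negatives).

Tracking account balances step by step:
Start: investment=500, brokerage=500, taxes=0
Event 1 (transfer 100 brokerage -> investment): brokerage: 500 - 100 = 400, investment: 500 + 100 = 600. Balances: investment=600, brokerage=400, taxes=0
Event 2 (deposit 100 to taxes): taxes: 0 + 100 = 100. Balances: investment=600, brokerage=400, taxes=100
Event 3 (transfer 200 brokerage -> taxes): brokerage: 400 - 200 = 200, taxes: 100 + 200 = 300. Balances: investment=600, brokerage=200, taxes=300
Event 4 (withdraw 50 from investment): investment: 600 - 50 = 550. Balances: investment=550, brokerage=200, taxes=300
Event 5 (withdraw 150 from brokerage): brokerage: 200 - 150 = 50. Balances: investment=550, brokerage=50, taxes=300

Final balance of investment: 550

Answer: 550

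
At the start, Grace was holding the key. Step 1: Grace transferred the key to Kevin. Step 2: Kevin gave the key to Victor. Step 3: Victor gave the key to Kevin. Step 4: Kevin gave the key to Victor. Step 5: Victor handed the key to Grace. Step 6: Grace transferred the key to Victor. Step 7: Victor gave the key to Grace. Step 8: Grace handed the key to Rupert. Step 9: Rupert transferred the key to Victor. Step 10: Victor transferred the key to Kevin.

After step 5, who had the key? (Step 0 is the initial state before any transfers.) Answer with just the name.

Tracking the key holder through step 5:
After step 0 (start): Grace
After step 1: Kevin
After step 2: Victor
After step 3: Kevin
After step 4: Victor
After step 5: Grace

At step 5, the holder is Grace.

Answer: Grace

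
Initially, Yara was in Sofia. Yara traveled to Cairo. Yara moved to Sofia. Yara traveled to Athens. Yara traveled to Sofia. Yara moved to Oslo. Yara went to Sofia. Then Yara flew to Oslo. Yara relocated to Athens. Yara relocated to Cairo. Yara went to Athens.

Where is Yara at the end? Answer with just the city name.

Answer: Athens

Derivation:
Tracking Yara's location:
Start: Yara is in Sofia.
After move 1: Sofia -> Cairo. Yara is in Cairo.
After move 2: Cairo -> Sofia. Yara is in Sofia.
After move 3: Sofia -> Athens. Yara is in Athens.
After move 4: Athens -> Sofia. Yara is in Sofia.
After move 5: Sofia -> Oslo. Yara is in Oslo.
After move 6: Oslo -> Sofia. Yara is in Sofia.
After move 7: Sofia -> Oslo. Yara is in Oslo.
After move 8: Oslo -> Athens. Yara is in Athens.
After move 9: Athens -> Cairo. Yara is in Cairo.
After move 10: Cairo -> Athens. Yara is in Athens.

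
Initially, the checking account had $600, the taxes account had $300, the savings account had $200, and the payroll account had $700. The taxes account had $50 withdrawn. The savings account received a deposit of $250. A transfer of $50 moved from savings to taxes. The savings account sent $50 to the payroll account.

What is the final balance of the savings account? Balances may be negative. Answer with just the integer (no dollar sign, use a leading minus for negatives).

Answer: 350

Derivation:
Tracking account balances step by step:
Start: checking=600, taxes=300, savings=200, payroll=700
Event 1 (withdraw 50 from taxes): taxes: 300 - 50 = 250. Balances: checking=600, taxes=250, savings=200, payroll=700
Event 2 (deposit 250 to savings): savings: 200 + 250 = 450. Balances: checking=600, taxes=250, savings=450, payroll=700
Event 3 (transfer 50 savings -> taxes): savings: 450 - 50 = 400, taxes: 250 + 50 = 300. Balances: checking=600, taxes=300, savings=400, payroll=700
Event 4 (transfer 50 savings -> payroll): savings: 400 - 50 = 350, payroll: 700 + 50 = 750. Balances: checking=600, taxes=300, savings=350, payroll=750

Final balance of savings: 350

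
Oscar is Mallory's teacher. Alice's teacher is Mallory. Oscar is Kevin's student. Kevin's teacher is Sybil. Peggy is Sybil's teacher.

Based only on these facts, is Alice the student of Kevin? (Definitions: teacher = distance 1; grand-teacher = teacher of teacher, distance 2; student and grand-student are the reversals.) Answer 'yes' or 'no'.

Reconstructing the teacher chain from the given facts:
  Peggy -> Sybil -> Kevin -> Oscar -> Mallory -> Alice
(each arrow means 'teacher of the next')
Positions in the chain (0 = top):
  position of Peggy: 0
  position of Sybil: 1
  position of Kevin: 2
  position of Oscar: 3
  position of Mallory: 4
  position of Alice: 5

Alice is at position 5, Kevin is at position 2; signed distance (j - i) = -3.
'student' requires j - i = -1. Actual distance is -3, so the relation does NOT hold.

Answer: no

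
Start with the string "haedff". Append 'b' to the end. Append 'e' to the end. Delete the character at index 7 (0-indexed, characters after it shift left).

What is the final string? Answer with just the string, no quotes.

Answer: haedffb

Derivation:
Applying each edit step by step:
Start: "haedff"
Op 1 (append 'b'): "haedff" -> "haedffb"
Op 2 (append 'e'): "haedffb" -> "haedffbe"
Op 3 (delete idx 7 = 'e'): "haedffbe" -> "haedffb"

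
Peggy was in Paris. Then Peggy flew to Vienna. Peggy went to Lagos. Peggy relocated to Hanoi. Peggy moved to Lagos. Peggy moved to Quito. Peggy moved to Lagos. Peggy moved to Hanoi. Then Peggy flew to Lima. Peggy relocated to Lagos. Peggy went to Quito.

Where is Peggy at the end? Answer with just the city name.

Tracking Peggy's location:
Start: Peggy is in Paris.
After move 1: Paris -> Vienna. Peggy is in Vienna.
After move 2: Vienna -> Lagos. Peggy is in Lagos.
After move 3: Lagos -> Hanoi. Peggy is in Hanoi.
After move 4: Hanoi -> Lagos. Peggy is in Lagos.
After move 5: Lagos -> Quito. Peggy is in Quito.
After move 6: Quito -> Lagos. Peggy is in Lagos.
After move 7: Lagos -> Hanoi. Peggy is in Hanoi.
After move 8: Hanoi -> Lima. Peggy is in Lima.
After move 9: Lima -> Lagos. Peggy is in Lagos.
After move 10: Lagos -> Quito. Peggy is in Quito.

Answer: Quito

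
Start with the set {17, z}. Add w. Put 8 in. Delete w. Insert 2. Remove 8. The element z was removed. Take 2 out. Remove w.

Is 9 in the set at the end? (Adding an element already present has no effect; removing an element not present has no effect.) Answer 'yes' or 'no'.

Answer: no

Derivation:
Tracking the set through each operation:
Start: {17, z}
Event 1 (add w): added. Set: {17, w, z}
Event 2 (add 8): added. Set: {17, 8, w, z}
Event 3 (remove w): removed. Set: {17, 8, z}
Event 4 (add 2): added. Set: {17, 2, 8, z}
Event 5 (remove 8): removed. Set: {17, 2, z}
Event 6 (remove z): removed. Set: {17, 2}
Event 7 (remove 2): removed. Set: {17}
Event 8 (remove w): not present, no change. Set: {17}

Final set: {17} (size 1)
9 is NOT in the final set.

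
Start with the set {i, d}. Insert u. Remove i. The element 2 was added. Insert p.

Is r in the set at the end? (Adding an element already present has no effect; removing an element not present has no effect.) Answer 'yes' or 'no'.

Answer: no

Derivation:
Tracking the set through each operation:
Start: {d, i}
Event 1 (add u): added. Set: {d, i, u}
Event 2 (remove i): removed. Set: {d, u}
Event 3 (add 2): added. Set: {2, d, u}
Event 4 (add p): added. Set: {2, d, p, u}

Final set: {2, d, p, u} (size 4)
r is NOT in the final set.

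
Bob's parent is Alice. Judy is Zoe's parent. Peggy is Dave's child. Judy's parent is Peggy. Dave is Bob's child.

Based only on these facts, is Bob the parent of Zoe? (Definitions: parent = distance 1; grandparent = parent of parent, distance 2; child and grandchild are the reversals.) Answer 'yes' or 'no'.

Answer: no

Derivation:
Reconstructing the parent chain from the given facts:
  Alice -> Bob -> Dave -> Peggy -> Judy -> Zoe
(each arrow means 'parent of the next')
Positions in the chain (0 = top):
  position of Alice: 0
  position of Bob: 1
  position of Dave: 2
  position of Peggy: 3
  position of Judy: 4
  position of Zoe: 5

Bob is at position 1, Zoe is at position 5; signed distance (j - i) = 4.
'parent' requires j - i = 1. Actual distance is 4, so the relation does NOT hold.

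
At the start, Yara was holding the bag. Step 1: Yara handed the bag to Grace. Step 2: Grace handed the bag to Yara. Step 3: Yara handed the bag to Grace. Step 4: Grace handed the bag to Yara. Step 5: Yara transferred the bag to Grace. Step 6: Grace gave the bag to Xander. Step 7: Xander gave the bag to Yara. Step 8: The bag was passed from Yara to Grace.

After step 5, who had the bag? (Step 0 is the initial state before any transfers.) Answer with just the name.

Tracking the bag holder through step 5:
After step 0 (start): Yara
After step 1: Grace
After step 2: Yara
After step 3: Grace
After step 4: Yara
After step 5: Grace

At step 5, the holder is Grace.

Answer: Grace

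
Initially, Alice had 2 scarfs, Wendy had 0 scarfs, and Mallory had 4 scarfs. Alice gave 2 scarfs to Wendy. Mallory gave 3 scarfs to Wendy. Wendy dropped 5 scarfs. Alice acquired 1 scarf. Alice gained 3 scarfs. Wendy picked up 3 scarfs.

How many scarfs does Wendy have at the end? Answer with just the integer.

Answer: 3

Derivation:
Tracking counts step by step:
Start: Alice=2, Wendy=0, Mallory=4
Event 1 (Alice -> Wendy, 2): Alice: 2 -> 0, Wendy: 0 -> 2. State: Alice=0, Wendy=2, Mallory=4
Event 2 (Mallory -> Wendy, 3): Mallory: 4 -> 1, Wendy: 2 -> 5. State: Alice=0, Wendy=5, Mallory=1
Event 3 (Wendy -5): Wendy: 5 -> 0. State: Alice=0, Wendy=0, Mallory=1
Event 4 (Alice +1): Alice: 0 -> 1. State: Alice=1, Wendy=0, Mallory=1
Event 5 (Alice +3): Alice: 1 -> 4. State: Alice=4, Wendy=0, Mallory=1
Event 6 (Wendy +3): Wendy: 0 -> 3. State: Alice=4, Wendy=3, Mallory=1

Wendy's final count: 3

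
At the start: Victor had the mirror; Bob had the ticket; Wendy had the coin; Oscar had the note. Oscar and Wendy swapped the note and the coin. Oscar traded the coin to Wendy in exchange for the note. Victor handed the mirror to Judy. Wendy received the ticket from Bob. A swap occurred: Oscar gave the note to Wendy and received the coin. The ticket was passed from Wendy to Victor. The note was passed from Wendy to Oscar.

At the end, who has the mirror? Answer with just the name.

Answer: Judy

Derivation:
Tracking all object holders:
Start: mirror:Victor, ticket:Bob, coin:Wendy, note:Oscar
Event 1 (swap note<->coin: now note:Wendy, coin:Oscar). State: mirror:Victor, ticket:Bob, coin:Oscar, note:Wendy
Event 2 (swap coin<->note: now coin:Wendy, note:Oscar). State: mirror:Victor, ticket:Bob, coin:Wendy, note:Oscar
Event 3 (give mirror: Victor -> Judy). State: mirror:Judy, ticket:Bob, coin:Wendy, note:Oscar
Event 4 (give ticket: Bob -> Wendy). State: mirror:Judy, ticket:Wendy, coin:Wendy, note:Oscar
Event 5 (swap note<->coin: now note:Wendy, coin:Oscar). State: mirror:Judy, ticket:Wendy, coin:Oscar, note:Wendy
Event 6 (give ticket: Wendy -> Victor). State: mirror:Judy, ticket:Victor, coin:Oscar, note:Wendy
Event 7 (give note: Wendy -> Oscar). State: mirror:Judy, ticket:Victor, coin:Oscar, note:Oscar

Final state: mirror:Judy, ticket:Victor, coin:Oscar, note:Oscar
The mirror is held by Judy.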